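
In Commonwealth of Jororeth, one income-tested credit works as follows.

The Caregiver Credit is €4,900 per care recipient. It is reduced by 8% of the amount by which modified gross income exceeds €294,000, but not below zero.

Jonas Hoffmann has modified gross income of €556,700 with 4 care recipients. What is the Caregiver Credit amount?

€0

Caregiver Credit: base = 4 × €4,900 = €19,600. 8% of the €262,700 excess over €294,000 is €21,016 ≥ base, so the credit is €0.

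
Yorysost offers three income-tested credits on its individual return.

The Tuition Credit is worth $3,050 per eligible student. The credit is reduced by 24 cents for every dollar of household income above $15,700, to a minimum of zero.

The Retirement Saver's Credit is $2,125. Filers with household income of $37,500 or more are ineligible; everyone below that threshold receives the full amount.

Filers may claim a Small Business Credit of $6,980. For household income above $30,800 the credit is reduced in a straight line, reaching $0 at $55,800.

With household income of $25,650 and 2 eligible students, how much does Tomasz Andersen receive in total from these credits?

Tuition Credit: base = 2 × $3,050 = $6,100. 24% of the $9,950 excess over $15,700 is $2,388; credit = $6,100 − $2,388 = $3,712.
Retirement Saver's Credit: $25,650 is below the $37,500 cutoff, so the full $2,125 applies.
Small Business Credit: $25,650 is at or below the $30,800 threshold, so the full $6,980 applies.
Total: $3,712 + $2,125 + $6,980 = $12,817.

$12,817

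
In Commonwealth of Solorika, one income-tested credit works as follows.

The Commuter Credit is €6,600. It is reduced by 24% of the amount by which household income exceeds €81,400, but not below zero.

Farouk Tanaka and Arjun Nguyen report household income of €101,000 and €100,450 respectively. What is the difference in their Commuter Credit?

€132

Farouk (€101,000): Commuter Credit: 24% of the €19,600 excess over €81,400 is €4,704; credit = €6,600 − €4,704 = €1,896.
Arjun (€100,450): Commuter Credit: 24% of the €19,050 excess over €81,400 is €4,572; credit = €6,600 − €4,572 = €2,028.
Difference: |€1,896 − €2,028| = €132.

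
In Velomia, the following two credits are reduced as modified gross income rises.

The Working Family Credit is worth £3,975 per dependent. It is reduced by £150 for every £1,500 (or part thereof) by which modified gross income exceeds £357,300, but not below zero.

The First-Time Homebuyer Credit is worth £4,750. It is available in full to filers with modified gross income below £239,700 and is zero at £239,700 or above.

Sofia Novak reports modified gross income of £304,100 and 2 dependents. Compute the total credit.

£7,950

Working Family Credit: base = 2 × £3,975 = £7,950. £304,100 is at or below the £357,300 threshold, so the full £7,950 applies.
First-Time Homebuyer Credit: £304,100 meets or exceeds the £239,700 cutoff, so the credit is £0.
Total: £7,950 + £0 = £7,950.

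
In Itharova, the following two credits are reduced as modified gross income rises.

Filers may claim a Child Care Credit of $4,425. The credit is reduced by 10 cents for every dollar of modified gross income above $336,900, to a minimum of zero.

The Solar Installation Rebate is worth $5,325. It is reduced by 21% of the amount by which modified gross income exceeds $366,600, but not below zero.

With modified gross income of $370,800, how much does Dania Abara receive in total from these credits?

$5,478

Child Care Credit: 10% of the $33,900 excess over $336,900 is $3,390; credit = $4,425 − $3,390 = $1,035.
Solar Installation Rebate: 21% of the $4,200 excess over $366,600 is $882; credit = $5,325 − $882 = $4,443.
Total: $1,035 + $4,443 = $5,478.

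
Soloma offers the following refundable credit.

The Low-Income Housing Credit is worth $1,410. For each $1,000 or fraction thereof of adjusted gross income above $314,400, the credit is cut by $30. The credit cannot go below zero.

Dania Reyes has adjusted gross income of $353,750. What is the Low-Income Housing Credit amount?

Low-Income Housing Credit: income exceeds $314,400 by $39,350, which is 40 full-or-partial $1,000 increments; reduction = 40 × $30 = $1,200, leaving $210.

$210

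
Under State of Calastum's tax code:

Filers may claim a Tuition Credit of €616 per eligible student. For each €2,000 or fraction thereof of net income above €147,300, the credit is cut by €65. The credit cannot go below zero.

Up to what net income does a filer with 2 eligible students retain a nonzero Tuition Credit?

€183,300

Full credit = 2 × €616 = €1,232.
After 18 increments the reduction is 18 × €65 = €1,170, leaving €62; one more increment wipes it out. Increment 18 ends at excess 18 × €2,000 = €36,000, so the highest qualifying income is €147,300 + €36,000 = €183,300.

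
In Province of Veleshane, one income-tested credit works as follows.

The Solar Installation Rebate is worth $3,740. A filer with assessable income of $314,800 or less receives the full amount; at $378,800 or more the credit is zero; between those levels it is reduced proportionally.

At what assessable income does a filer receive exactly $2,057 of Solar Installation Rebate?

$343,600

$2,057 is 2,057/3,740 of the full $3,740, so 1,683/3,740 of the $64,000 range has been used: income = $314,800 + $64,000 × 1,683/3,740 = $343,600.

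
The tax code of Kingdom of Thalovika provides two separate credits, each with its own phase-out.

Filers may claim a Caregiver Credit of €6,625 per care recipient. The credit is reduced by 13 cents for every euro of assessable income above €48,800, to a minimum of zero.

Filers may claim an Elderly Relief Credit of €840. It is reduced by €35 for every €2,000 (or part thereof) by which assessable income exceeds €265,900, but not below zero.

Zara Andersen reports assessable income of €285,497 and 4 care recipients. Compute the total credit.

€490

Caregiver Credit: base = 4 × €6,625 = €26,500. 13% of the €236,697 excess over €48,800 is €30,770.61 ≥ base, so the credit is €0.
Elderly Relief Credit: income exceeds €265,900 by €19,597, which is 10 full-or-partial €2,000 increments; reduction = 10 × €35 = €350, leaving €490.
Total: €0 + €490 = €490.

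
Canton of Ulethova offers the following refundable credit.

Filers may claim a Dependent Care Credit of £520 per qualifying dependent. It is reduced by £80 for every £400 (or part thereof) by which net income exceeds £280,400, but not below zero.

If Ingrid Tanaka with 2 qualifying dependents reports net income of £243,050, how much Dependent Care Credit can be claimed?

£1,040

Dependent Care Credit: base = 2 × £520 = £1,040. £243,050 is at or below the £280,400 threshold, so the full £1,040 applies.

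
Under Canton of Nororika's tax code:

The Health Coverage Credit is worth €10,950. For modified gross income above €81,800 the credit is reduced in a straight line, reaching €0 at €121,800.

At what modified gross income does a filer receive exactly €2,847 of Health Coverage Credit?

€111,400

€2,847 is 2,847/10,950 of the full €10,950, so 8,103/10,950 of the €40,000 range has been used: income = €81,800 + €40,000 × 8,103/10,950 = €111,400.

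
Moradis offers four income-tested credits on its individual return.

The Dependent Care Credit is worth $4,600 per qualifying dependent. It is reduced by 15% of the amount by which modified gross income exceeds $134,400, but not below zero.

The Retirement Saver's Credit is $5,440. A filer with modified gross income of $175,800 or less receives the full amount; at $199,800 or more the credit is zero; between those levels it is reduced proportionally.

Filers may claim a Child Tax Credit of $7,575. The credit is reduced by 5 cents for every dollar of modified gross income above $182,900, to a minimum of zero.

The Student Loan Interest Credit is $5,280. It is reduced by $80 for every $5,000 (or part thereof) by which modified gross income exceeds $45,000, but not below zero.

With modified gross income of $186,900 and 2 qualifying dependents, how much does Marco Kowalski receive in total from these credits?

Dependent Care Credit: base = 2 × $4,600 = $9,200. 15% of the $52,500 excess over $134,400 is $7,875; credit = $9,200 − $7,875 = $1,325.
Retirement Saver's Credit: $186,900 is $11,100 into a $24,000 phase-out range, leaving 12,900/24,000 of the credit: $5,440 × 12,900/24,000 = $2,924.
Child Tax Credit: 5% of the $4,000 excess over $182,900 is $200; credit = $7,575 − $200 = $7,375.
Student Loan Interest Credit: income exceeds $45,000 by $141,900, which is 29 full-or-partial $5,000 increments; reduction = 29 × $80 = $2,320, leaving $2,960.
Total: $1,325 + $2,924 + $7,375 + $2,960 = $14,584.

$14,584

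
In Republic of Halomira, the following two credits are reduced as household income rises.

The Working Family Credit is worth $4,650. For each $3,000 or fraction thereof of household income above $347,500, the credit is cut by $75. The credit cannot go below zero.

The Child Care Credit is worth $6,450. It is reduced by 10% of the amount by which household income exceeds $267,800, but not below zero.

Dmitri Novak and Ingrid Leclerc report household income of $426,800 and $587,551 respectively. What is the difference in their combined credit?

Dmitri ($426,800): Working Family Credit: income exceeds $347,500 by $79,300, which is 27 full-or-partial $3,000 increments; reduction = 27 × $75 = $2,025, leaving $2,625. Child Care Credit: 10% of the $159,000 excess over $267,800 is $15,900 ≥ base, so the credit is $0. total $2,625 + $0 = $2,625
Ingrid ($587,551): Working Family Credit: income exceeds $347,500 by $240,051 → 81 increments × $75 = $6,075 ≥ base, so the credit is $0. Child Care Credit: 10% of the $319,751 excess over $267,800 is $31,975.10 ≥ base, so the credit is $0. total $0 + $0 = $0
Difference: |$2,625 − $0| = $2,625.

$2,625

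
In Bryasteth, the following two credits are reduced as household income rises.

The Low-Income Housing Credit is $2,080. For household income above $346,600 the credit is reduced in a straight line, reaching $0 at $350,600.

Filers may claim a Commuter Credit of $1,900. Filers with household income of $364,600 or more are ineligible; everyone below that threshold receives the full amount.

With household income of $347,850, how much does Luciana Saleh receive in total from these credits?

$3,330

Low-Income Housing Credit: $347,850 is $1,250 into a $4,000 phase-out range, leaving 2,750/4,000 of the credit: $2,080 × 2,750/4,000 = $1,430.
Commuter Credit: $347,850 is below the $364,600 cutoff, so the full $1,900 applies.
Total: $1,430 + $1,900 = $3,330.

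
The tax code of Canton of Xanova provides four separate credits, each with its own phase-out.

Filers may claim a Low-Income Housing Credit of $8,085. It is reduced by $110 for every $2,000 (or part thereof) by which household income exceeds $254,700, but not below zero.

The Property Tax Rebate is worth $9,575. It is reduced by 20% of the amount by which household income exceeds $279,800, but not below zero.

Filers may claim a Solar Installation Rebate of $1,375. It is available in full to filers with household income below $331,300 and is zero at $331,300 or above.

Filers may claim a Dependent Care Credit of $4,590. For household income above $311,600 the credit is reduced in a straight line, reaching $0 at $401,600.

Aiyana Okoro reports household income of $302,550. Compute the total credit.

$16,435

Low-Income Housing Credit: income exceeds $254,700 by $47,850, which is 24 full-or-partial $2,000 increments; reduction = 24 × $110 = $2,640, leaving $5,445.
Property Tax Rebate: 20% of the $22,750 excess over $279,800 is $4,550; credit = $9,575 − $4,550 = $5,025.
Solar Installation Rebate: $302,550 is below the $331,300 cutoff, so the full $1,375 applies.
Dependent Care Credit: $302,550 is at or below the $311,600 threshold, so the full $4,590 applies.
Total: $5,445 + $5,025 + $1,375 + $4,590 = $16,435.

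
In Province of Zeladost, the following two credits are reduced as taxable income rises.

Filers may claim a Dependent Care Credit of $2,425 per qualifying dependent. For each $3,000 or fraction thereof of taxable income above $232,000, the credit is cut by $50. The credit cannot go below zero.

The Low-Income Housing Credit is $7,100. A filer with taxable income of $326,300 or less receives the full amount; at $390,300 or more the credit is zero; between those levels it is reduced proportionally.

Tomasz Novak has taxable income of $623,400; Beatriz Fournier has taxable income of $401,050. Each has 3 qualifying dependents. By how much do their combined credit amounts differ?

Tomasz ($623,400): Dependent Care Credit: base = 3 × $2,425 = $7,275. income exceeds $232,000 by $391,400, which is 131 full-or-partial $3,000 increments; reduction = 131 × $50 = $6,550, leaving $725. Low-Income Housing Credit: $623,400 is at or above $390,300, so the credit is $0. total $725 + $0 = $725
Beatriz ($401,050): Dependent Care Credit: base = 3 × $2,425 = $7,275. income exceeds $232,000 by $169,050, which is 57 full-or-partial $3,000 increments; reduction = 57 × $50 = $2,850, leaving $4,425. Low-Income Housing Credit: $401,050 is at or above $390,300, so the credit is $0. total $4,425 + $0 = $4,425
Difference: |$725 − $4,425| = $3,700.

$3,700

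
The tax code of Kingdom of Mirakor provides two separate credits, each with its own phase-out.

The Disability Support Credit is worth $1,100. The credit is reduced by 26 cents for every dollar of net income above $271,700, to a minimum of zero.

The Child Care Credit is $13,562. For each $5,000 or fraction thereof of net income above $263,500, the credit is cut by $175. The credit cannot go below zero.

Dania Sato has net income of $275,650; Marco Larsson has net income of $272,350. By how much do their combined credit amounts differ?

Dania ($275,650): Disability Support Credit: 26% of the $3,950 excess over $271,700 is $1,027; credit = $1,100 − $1,027 = $73. Child Care Credit: income exceeds $263,500 by $12,150, which is 3 full-or-partial $5,000 increments; reduction = 3 × $175 = $525, leaving $13,037. total $73 + $13,037 = $13,110
Marco ($272,350): Disability Support Credit: 26% of the $650 excess over $271,700 is $169; credit = $1,100 − $169 = $931. Child Care Credit: income exceeds $263,500 by $8,850, which is 2 full-or-partial $5,000 increments; reduction = 2 × $175 = $350, leaving $13,212. total $931 + $13,212 = $14,143
Difference: |$13,110 − $14,143| = $1,033.

$1,033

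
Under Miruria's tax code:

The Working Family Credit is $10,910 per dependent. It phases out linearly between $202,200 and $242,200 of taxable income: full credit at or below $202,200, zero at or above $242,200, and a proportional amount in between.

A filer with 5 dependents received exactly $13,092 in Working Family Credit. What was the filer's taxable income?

Full credit = 5 × $10,910 = $54,550.
$13,092 is 13,092/54,550 of the full $54,550, so 41,458/54,550 of the $40,000 range has been used: income = $202,200 + $40,000 × 41,458/54,550 = $232,600.

$232,600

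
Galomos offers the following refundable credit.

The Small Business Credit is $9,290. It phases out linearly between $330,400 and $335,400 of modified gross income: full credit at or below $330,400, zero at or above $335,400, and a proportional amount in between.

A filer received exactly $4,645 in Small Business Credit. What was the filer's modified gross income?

$4,645 is 4,645/9,290 of the full $9,290, so 4,645/9,290 of the $5,000 range has been used: income = $330,400 + $5,000 × 4,645/9,290 = $332,900.

$332,900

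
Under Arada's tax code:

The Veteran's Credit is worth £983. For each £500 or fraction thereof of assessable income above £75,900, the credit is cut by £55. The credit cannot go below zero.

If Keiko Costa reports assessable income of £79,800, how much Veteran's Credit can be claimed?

Veteran's Credit: income exceeds £75,900 by £3,900, which is 8 full-or-partial £500 increments; reduction = 8 × £55 = £440, leaving £543.

£543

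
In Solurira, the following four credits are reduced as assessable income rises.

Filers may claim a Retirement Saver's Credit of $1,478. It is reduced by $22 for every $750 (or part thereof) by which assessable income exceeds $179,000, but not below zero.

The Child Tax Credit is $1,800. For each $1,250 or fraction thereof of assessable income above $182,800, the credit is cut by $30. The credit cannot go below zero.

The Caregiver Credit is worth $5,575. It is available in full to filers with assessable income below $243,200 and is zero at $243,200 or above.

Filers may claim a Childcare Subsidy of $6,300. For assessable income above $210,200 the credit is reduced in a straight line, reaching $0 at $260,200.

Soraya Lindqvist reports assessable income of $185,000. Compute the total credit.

$14,917

Retirement Saver's Credit: income exceeds $179,000 by $6,000, which is 8 full-or-partial $750 increments; reduction = 8 × $22 = $176, leaving $1,302.
Child Tax Credit: income exceeds $182,800 by $2,200, which is 2 full-or-partial $1,250 increments; reduction = 2 × $30 = $60, leaving $1,740.
Caregiver Credit: $185,000 is below the $243,200 cutoff, so the full $5,575 applies.
Childcare Subsidy: $185,000 is at or below the $210,200 threshold, so the full $6,300 applies.
Total: $1,302 + $1,740 + $5,575 + $6,300 = $14,917.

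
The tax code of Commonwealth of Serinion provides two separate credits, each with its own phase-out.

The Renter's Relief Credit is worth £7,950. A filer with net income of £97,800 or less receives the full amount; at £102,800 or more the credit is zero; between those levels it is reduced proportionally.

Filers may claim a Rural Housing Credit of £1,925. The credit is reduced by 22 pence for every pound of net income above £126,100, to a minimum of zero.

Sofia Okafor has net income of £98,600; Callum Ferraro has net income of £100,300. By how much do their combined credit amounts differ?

Sofia (£98,600): Renter's Relief Credit: £98,600 is £800 into a £5,000 phase-out range, leaving 4,200/5,000 of the credit: £7,950 × 4,200/5,000 = £6,678. Rural Housing Credit: £98,600 is at or below the £126,100 threshold, so the full £1,925 applies. total £6,678 + £1,925 = £8,603
Callum (£100,300): Renter's Relief Credit: £100,300 is £2,500 into a £5,000 phase-out range, leaving 2,500/5,000 of the credit: £7,950 × 2,500/5,000 = £3,975. Rural Housing Credit: £100,300 is at or below the £126,100 threshold, so the full £1,925 applies. total £3,975 + £1,925 = £5,900
Difference: |£8,603 − £5,900| = £2,703.

£2,703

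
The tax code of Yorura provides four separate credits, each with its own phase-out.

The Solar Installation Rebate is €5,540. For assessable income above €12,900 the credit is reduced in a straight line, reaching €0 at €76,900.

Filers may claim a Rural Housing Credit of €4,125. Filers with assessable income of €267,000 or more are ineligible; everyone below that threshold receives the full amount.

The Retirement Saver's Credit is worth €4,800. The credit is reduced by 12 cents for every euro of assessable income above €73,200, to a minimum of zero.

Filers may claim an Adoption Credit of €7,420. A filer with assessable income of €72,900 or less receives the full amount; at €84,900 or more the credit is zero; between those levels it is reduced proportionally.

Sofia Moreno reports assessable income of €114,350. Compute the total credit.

Solar Installation Rebate: €114,350 is at or above €76,900, so the credit is €0.
Rural Housing Credit: €114,350 is below the €267,000 cutoff, so the full €4,125 applies.
Retirement Saver's Credit: 12% of the €41,150 excess over €73,200 is €4,938 ≥ base, so the credit is €0.
Adoption Credit: €114,350 is at or above €84,900, so the credit is €0.
Total: €0 + €4,125 + €0 + €0 = €4,125.

€4,125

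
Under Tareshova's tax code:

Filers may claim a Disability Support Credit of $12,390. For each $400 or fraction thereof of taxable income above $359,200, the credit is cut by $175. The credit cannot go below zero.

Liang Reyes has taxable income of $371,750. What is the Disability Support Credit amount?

$6,790

Disability Support Credit: income exceeds $359,200 by $12,550, which is 32 full-or-partial $400 increments; reduction = 32 × $175 = $5,600, leaving $6,790.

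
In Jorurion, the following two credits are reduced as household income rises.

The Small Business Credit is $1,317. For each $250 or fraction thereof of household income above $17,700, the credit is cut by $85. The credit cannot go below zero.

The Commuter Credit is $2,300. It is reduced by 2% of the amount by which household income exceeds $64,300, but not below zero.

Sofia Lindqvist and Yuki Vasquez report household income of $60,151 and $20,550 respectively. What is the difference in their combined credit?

Sofia ($60,151): Small Business Credit: income exceeds $17,700 by $42,451 → 170 increments × $85 = $14,450 ≥ base, so the credit is $0. Commuter Credit: $60,151 is at or below the $64,300 threshold, so the full $2,300 applies. total $0 + $2,300 = $2,300
Yuki ($20,550): Small Business Credit: income exceeds $17,700 by $2,850, which is 12 full-or-partial $250 increments; reduction = 12 × $85 = $1,020, leaving $297. Commuter Credit: $20,550 is at or below the $64,300 threshold, so the full $2,300 applies. total $297 + $2,300 = $2,597
Difference: |$2,300 − $2,597| = $297.

$297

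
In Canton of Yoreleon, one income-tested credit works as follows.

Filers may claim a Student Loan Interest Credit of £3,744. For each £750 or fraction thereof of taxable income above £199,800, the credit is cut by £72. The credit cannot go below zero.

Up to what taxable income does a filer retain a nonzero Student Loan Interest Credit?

After 51 increments the reduction is 51 × £72 = £3,672, leaving £72; one more increment wipes it out. Increment 51 ends at excess 51 × £750 = £38,250, so the highest qualifying income is £199,800 + £38,250 = £238,050.

£238,050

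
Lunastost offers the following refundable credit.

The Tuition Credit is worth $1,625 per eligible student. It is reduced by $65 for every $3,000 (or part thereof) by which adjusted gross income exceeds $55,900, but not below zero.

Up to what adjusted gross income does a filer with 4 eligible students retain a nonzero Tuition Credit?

Full credit = 4 × $1,625 = $6,500.
After 99 increments the reduction is 99 × $65 = $6,435, leaving $65; one more increment wipes it out. Increment 99 ends at excess 99 × $3,000 = $297,000, so the highest qualifying income is $55,900 + $297,000 = $352,900.

$352,900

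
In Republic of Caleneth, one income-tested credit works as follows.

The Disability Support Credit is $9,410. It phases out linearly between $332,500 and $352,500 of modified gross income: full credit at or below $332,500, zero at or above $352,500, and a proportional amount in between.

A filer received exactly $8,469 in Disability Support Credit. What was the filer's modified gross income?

$8,469 is 8,469/9,410 of the full $9,410, so 941/9,410 of the $20,000 range has been used: income = $332,500 + $20,000 × 941/9,410 = $334,500.

$334,500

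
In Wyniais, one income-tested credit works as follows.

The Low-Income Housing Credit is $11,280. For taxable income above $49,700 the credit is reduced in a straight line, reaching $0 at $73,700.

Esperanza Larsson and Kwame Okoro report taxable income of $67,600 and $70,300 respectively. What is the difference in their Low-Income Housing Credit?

$1,269

Esperanza ($67,600): Low-Income Housing Credit: $67,600 is $17,900 into a $24,000 phase-out range, leaving 6,100/24,000 of the credit: $11,280 × 6,100/24,000 = $2,867.
Kwame ($70,300): Low-Income Housing Credit: $70,300 is $20,600 into a $24,000 phase-out range, leaving 3,400/24,000 of the credit: $11,280 × 3,400/24,000 = $1,598.
Difference: |$2,867 − $1,598| = $1,269.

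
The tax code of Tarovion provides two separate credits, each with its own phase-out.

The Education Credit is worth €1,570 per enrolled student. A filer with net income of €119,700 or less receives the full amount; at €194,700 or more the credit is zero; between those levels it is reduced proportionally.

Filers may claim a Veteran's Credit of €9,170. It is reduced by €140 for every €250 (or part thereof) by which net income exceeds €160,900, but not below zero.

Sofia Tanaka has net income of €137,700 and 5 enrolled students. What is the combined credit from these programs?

€15,136

Education Credit: base = 5 × €1,570 = €7,850. €137,700 is €18,000 into a €75,000 phase-out range, leaving 57,000/75,000 of the credit: €7,850 × 57,000/75,000 = €5,966.
Veteran's Credit: €137,700 is at or below the €160,900 threshold, so the full €9,170 applies.
Total: €5,966 + €9,170 = €15,136.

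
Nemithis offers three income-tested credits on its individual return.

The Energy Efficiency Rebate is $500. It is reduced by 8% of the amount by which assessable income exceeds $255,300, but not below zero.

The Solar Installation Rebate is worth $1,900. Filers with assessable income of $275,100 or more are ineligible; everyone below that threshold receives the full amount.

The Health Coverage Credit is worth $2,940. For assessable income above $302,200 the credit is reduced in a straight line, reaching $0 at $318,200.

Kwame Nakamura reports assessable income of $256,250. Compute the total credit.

$5,264

Energy Efficiency Rebate: 8% of the $950 excess over $255,300 is $76; credit = $500 − $76 = $424.
Solar Installation Rebate: $256,250 is below the $275,100 cutoff, so the full $1,900 applies.
Health Coverage Credit: $256,250 is at or below the $302,200 threshold, so the full $2,940 applies.
Total: $424 + $1,900 + $2,940 = $5,264.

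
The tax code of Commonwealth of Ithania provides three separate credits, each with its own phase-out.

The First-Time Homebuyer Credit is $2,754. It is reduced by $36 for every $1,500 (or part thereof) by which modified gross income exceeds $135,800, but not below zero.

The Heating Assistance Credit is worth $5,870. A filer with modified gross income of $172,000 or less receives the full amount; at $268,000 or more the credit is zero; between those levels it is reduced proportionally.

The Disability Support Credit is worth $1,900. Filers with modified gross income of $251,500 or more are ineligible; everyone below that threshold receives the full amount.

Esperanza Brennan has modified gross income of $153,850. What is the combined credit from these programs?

$10,056

First-Time Homebuyer Credit: income exceeds $135,800 by $18,050, which is 13 full-or-partial $1,500 increments; reduction = 13 × $36 = $468, leaving $2,286.
Heating Assistance Credit: $153,850 is at or below the $172,000 threshold, so the full $5,870 applies.
Disability Support Credit: $153,850 is below the $251,500 cutoff, so the full $1,900 applies.
Total: $2,286 + $5,870 + $1,900 = $10,056.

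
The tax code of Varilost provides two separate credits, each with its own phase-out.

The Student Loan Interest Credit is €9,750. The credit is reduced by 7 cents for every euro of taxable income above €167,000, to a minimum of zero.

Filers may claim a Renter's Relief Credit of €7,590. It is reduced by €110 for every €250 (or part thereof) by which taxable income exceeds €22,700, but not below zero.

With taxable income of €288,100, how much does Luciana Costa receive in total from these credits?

Student Loan Interest Credit: 7% of the €121,100 excess over €167,000 is €8,477; credit = €9,750 − €8,477 = €1,273.
Renter's Relief Credit: income exceeds €22,700 by €265,400 → 1062 increments × €110 = €116,820 ≥ base, so the credit is €0.
Total: €1,273 + €0 = €1,273.

€1,273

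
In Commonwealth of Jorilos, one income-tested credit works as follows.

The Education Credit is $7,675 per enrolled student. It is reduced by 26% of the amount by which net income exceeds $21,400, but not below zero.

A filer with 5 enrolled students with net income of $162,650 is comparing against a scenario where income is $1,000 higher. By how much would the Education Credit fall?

$260

At $162,650 — base = 5 × $7,675 = $38,375. 26% of the $141,250 excess over $21,400 is $36,725; credit = $38,375 − $36,725 = $1,650.
At $163,650 — base = 5 × $7,675 = $38,375. 26% of the $142,250 excess over $21,400 is $36,985; credit = $38,375 − $36,985 = $1,390.
Lost: $1,650 − $1,390 = $260.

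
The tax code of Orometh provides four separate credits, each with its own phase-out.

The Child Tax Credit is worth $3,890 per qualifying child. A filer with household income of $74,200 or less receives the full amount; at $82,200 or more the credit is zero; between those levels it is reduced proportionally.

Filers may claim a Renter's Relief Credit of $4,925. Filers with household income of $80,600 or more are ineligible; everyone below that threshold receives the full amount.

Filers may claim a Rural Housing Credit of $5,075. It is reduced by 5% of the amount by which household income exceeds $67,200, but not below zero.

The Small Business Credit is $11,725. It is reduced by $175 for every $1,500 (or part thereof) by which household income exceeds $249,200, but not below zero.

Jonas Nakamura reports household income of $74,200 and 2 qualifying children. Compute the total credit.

Child Tax Credit: base = 2 × $3,890 = $7,780. $74,200 is at or below the $74,200 threshold, so the full $7,780 applies.
Renter's Relief Credit: $74,200 is below the $80,600 cutoff, so the full $4,925 applies.
Rural Housing Credit: 5% of the $7,000 excess over $67,200 is $350; credit = $5,075 − $350 = $4,725.
Small Business Credit: $74,200 is at or below the $249,200 threshold, so the full $11,725 applies.
Total: $7,780 + $4,925 + $4,725 + $11,725 = $29,155.

$29,155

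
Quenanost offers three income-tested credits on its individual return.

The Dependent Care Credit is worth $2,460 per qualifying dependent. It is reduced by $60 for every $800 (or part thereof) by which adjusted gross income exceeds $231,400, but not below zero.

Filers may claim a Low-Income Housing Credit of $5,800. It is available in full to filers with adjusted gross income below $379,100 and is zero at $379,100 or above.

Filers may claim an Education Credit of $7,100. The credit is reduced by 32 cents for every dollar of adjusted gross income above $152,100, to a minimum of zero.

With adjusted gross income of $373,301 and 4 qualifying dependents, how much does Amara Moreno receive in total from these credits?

$5,800

Dependent Care Credit: base = 4 × $2,460 = $9,840. income exceeds $231,400 by $141,901 → 178 increments × $60 = $10,680 ≥ base, so the credit is $0.
Low-Income Housing Credit: $373,301 is below the $379,100 cutoff, so the full $5,800 applies.
Education Credit: 32% of the $221,201 excess over $152,100 is $70,784.32 ≥ base, so the credit is $0.
Total: $0 + $5,800 + $0 = $5,800.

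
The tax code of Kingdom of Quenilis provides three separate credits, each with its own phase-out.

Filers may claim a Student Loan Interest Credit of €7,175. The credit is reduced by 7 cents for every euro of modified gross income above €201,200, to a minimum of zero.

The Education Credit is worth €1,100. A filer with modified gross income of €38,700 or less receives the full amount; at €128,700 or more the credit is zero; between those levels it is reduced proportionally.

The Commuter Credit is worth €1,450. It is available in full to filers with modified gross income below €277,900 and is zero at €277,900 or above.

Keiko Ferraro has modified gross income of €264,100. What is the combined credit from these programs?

€4,222

Student Loan Interest Credit: 7% of the €62,900 excess over €201,200 is €4,403; credit = €7,175 − €4,403 = €2,772.
Education Credit: €264,100 is at or above €128,700, so the credit is €0.
Commuter Credit: €264,100 is below the €277,900 cutoff, so the full €1,450 applies.
Total: €2,772 + €0 + €1,450 = €4,222.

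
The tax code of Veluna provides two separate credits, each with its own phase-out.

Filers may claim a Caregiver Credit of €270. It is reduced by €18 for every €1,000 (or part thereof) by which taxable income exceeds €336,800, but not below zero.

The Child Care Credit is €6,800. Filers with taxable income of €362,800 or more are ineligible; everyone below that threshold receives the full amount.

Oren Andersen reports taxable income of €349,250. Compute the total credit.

Caregiver Credit: income exceeds €336,800 by €12,450, which is 13 full-or-partial €1,000 increments; reduction = 13 × €18 = €234, leaving €36.
Child Care Credit: €349,250 is below the €362,800 cutoff, so the full €6,800 applies.
Total: €36 + €6,800 = €6,836.

€6,836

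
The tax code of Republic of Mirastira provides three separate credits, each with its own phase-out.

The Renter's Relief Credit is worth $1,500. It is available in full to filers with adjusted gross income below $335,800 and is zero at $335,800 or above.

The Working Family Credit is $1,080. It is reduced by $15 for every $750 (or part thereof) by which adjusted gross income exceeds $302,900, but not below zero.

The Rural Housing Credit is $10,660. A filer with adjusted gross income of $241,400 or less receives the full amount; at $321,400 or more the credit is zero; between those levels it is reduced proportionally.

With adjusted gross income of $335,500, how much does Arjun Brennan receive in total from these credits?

$1,920

Renter's Relief Credit: $335,500 is below the $335,800 cutoff, so the full $1,500 applies.
Working Family Credit: income exceeds $302,900 by $32,600, which is 44 full-or-partial $750 increments; reduction = 44 × $15 = $660, leaving $420.
Rural Housing Credit: $335,500 is at or above $321,400, so the credit is $0.
Total: $1,500 + $420 + $0 = $1,920.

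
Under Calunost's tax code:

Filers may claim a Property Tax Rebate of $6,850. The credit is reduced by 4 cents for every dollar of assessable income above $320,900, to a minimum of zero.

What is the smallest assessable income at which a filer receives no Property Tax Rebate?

$492,150

The credit falls by 4% of each dollar above $320,900, so it reaches zero when the excess is $6,850 / 4% = $171,250: income = $320,900 + $171,250 = $492,150.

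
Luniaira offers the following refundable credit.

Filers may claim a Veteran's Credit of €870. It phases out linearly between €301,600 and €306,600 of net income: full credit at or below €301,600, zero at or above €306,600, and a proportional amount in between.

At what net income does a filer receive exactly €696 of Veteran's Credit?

€302,600

€696 is 696/870 of the full €870, so 174/870 of the €5,000 range has been used: income = €301,600 + €5,000 × 174/870 = €302,600.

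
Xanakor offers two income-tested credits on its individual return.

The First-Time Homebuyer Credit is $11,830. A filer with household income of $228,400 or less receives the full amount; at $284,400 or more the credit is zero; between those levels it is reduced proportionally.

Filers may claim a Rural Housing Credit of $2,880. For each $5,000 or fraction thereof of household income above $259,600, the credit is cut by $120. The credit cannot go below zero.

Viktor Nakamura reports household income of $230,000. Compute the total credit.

$14,372

First-Time Homebuyer Credit: $230,000 is $1,600 into a $56,000 phase-out range, leaving 54,400/56,000 of the credit: $11,830 × 54,400/56,000 = $11,492.
Rural Housing Credit: $230,000 is at or below the $259,600 threshold, so the full $2,880 applies.
Total: $11,492 + $2,880 = $14,372.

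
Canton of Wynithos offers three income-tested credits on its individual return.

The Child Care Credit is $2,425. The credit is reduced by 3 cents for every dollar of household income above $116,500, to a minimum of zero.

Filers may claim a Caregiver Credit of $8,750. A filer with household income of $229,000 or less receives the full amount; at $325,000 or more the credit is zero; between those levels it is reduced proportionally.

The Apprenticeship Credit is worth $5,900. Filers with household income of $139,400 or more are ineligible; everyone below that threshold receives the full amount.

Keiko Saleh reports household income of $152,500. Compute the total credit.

Child Care Credit: 3% of the $36,000 excess over $116,500 is $1,080; credit = $2,425 − $1,080 = $1,345.
Caregiver Credit: $152,500 is at or below the $229,000 threshold, so the full $8,750 applies.
Apprenticeship Credit: $152,500 meets or exceeds the $139,400 cutoff, so the credit is $0.
Total: $1,345 + $8,750 + $0 = $10,095.

$10,095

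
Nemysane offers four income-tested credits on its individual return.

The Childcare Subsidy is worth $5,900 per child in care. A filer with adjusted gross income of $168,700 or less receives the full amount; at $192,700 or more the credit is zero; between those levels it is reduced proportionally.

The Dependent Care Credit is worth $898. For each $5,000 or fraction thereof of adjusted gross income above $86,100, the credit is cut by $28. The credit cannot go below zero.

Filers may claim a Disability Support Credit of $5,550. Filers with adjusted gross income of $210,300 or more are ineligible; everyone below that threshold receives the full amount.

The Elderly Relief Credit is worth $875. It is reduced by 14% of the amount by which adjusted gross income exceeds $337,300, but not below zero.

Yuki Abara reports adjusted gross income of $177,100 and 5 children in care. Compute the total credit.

$25,966

Childcare Subsidy: base = 5 × $5,900 = $29,500. $177,100 is $8,400 into a $24,000 phase-out range, leaving 15,600/24,000 of the credit: $29,500 × 15,600/24,000 = $19,175.
Dependent Care Credit: income exceeds $86,100 by $91,000, which is 19 full-or-partial $5,000 increments; reduction = 19 × $28 = $532, leaving $366.
Disability Support Credit: $177,100 is below the $210,300 cutoff, so the full $5,550 applies.
Elderly Relief Credit: $177,100 is at or below the $337,300 threshold, so the full $875 applies.
Total: $19,175 + $366 + $5,550 + $875 = $25,966.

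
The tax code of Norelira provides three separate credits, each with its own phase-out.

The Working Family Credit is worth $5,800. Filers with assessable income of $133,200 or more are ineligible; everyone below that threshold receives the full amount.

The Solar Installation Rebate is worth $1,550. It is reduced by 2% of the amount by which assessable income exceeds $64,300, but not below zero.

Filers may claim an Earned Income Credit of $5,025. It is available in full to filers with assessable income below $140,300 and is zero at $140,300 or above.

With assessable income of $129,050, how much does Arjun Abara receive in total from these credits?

$11,080

Working Family Credit: $129,050 is below the $133,200 cutoff, so the full $5,800 applies.
Solar Installation Rebate: 2% of the $64,750 excess over $64,300 is $1,295; credit = $1,550 − $1,295 = $255.
Earned Income Credit: $129,050 is below the $140,300 cutoff, so the full $5,025 applies.
Total: $5,800 + $255 + $5,025 = $11,080.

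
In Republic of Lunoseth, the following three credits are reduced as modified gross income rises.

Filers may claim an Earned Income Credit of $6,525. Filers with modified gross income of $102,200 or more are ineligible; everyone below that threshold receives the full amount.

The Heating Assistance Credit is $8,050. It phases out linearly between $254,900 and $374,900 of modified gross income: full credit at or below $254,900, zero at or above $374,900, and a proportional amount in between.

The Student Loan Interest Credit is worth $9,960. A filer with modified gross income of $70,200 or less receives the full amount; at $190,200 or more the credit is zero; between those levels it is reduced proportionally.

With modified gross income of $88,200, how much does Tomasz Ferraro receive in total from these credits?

$23,041

Earned Income Credit: $88,200 is below the $102,200 cutoff, so the full $6,525 applies.
Heating Assistance Credit: $88,200 is at or below the $254,900 threshold, so the full $8,050 applies.
Student Loan Interest Credit: $88,200 is $18,000 into a $120,000 phase-out range, leaving 102,000/120,000 of the credit: $9,960 × 102,000/120,000 = $8,466.
Total: $6,525 + $8,050 + $8,466 = $23,041.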